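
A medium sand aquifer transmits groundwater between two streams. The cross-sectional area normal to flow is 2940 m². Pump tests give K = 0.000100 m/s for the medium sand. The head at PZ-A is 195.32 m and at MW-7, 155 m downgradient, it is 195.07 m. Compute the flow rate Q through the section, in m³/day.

41.0

Convert K: 0.000100 m/s × 86400 = 8.640 m/day.
Hydraulic gradient i = (195.32 − 195.07) / 155 = 0.25 / 155 = 0.001613.
Darcy's law: Q = K · A · i = 8.640 × 2940 × 0.001613 = 40.97 m³/day.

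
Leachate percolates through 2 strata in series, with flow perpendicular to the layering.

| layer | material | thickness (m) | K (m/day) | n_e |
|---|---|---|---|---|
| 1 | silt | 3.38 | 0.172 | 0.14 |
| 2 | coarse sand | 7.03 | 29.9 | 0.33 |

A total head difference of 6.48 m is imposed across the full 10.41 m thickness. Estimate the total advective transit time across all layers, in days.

With flow normal to the layers, continuity requires the same specific discharge q through every layer.
Σ(b_i/K_i) = 3.38/0.172 + 7.03/29.9 = 19.89 d.
q = Δh / Σ(b_i/K_i) = 6.48 / 19.89 = 0.3259 m/day.
In each layer the seepage velocity is v_i = q/n_i, so the layer transit time is t_i = b_i·n_i / q:
  layer 1 (silt): t_1 = 3.38 × 0.14 / 0.3259 = 1.452 d
  layer 2 (coarse sand): t_2 = 7.03 × 0.33 / 0.3259 = 7.119 d
Total t = Σ t_i = 8.572 days.

8.57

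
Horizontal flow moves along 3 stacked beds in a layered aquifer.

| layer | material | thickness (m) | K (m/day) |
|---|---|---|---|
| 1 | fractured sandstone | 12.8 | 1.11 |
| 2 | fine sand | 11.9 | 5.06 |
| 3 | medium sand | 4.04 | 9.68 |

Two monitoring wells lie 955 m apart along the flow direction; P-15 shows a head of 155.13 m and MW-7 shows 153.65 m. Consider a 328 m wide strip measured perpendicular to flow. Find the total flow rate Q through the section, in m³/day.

Flow is parallel to layering, so each bed carries its own Darcy discharge and the transmissivities add.
Σ(K_i·b_i) = 1.11×12.8 + 5.06×11.9 + 9.68×4.04 = 113.5 m²/day.
Hydraulic gradient i = (155.13 − 153.65) / 955 = 1.48 / 955 = 0.001550.
Q = Σ(K_i·b_i) · W · i = 113.5 × 328 × 0.001550 = 57.71 m³/day.

57.7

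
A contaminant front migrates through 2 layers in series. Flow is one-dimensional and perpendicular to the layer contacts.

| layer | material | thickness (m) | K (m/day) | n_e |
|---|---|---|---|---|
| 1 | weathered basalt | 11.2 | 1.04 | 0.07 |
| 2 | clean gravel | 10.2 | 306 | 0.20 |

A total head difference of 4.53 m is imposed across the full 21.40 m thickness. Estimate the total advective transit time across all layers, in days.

With flow normal to the layers, continuity requires the same specific discharge q through every layer.
Σ(b_i/K_i) = 11.2/1.04 + 10.2/306 = 10.80 d.
q = Δh / Σ(b_i/K_i) = 4.53 / 10.80 = 0.4193 m/day.
In each layer the seepage velocity is v_i = q/n_i, so the layer transit time is t_i = b_i·n_i / q:
  layer 1 (weathered basalt): t_1 = 11.2 × 0.07 / 0.4193 = 1.870 d
  layer 2 (clean gravel): t_2 = 10.2 × 0.20 / 0.4193 = 4.865 d
Total t = Σ t_i = 6.734 days.

6.73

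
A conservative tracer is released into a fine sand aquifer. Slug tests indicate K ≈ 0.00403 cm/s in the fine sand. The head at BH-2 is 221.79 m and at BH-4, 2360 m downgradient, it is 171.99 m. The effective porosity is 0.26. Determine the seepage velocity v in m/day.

0.283

Convert K: 0.00403 cm/s × 864 = 3.482 m/day.
Hydraulic gradient i = (221.79 − 171.99) / 2360 = 49.8 / 2360 = 0.02110.
Darcy flux q = K · i = 3.482 × 0.02110 = 0.07347 m/day.
Seepage velocity v = q / n_e = 0.07347 / 0.26 = 0.2826 m/day.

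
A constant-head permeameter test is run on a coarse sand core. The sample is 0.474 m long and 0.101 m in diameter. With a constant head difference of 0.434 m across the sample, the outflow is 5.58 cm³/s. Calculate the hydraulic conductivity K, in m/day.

Cross-sectional area A = π·(d/2)² = π × (0.101/2)² = 0.008012 m².
Convert discharge: 5.58 cm³/s = 5.580e-06 m³/s.
Darcy's law rearranged: K = Q·L / (A·Δh) = 5.580e-06 × 0.474 / (0.008012 × 0.434) = 0.0007607 m/s = 65.72 m/day.

65.7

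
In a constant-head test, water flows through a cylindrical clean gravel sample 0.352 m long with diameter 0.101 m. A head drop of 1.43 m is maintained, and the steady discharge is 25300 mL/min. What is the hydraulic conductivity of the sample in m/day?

1120

Cross-sectional area A = π·(d/2)² = π × (0.101/2)² = 0.008012 m².
Convert discharge: 25300 mL/min = 0.0004217 m³/s.
Darcy's law rearranged: K = Q·L / (A·Δh) = 0.0004217 × 0.352 / (0.008012 × 1.43) = 0.01296 m/s = 1119 m/day.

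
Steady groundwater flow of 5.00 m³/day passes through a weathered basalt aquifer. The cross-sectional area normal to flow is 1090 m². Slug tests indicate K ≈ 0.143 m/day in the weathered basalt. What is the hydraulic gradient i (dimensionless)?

0.0321

From Q = K·A·i, i = Q / (K·A) = 5.00 / (0.1430 × 1090) = 0.03208.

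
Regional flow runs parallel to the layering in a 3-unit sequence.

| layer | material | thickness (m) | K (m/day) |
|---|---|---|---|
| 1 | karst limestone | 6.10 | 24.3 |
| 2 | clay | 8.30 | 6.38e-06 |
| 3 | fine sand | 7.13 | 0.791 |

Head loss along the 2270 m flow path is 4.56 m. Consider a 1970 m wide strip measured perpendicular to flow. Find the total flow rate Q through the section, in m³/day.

Flow is parallel to layering, so each bed carries its own Darcy discharge and the transmissivities add.
Σ(K_i·b_i) = 24.3×6.10 + 6.38e-06×8.30 + 0.791×7.13 = 153.9 m²/day.
Hydraulic gradient i = Δh / L = 4.56 / 2270 = 0.002009.
Q = Σ(K_i·b_i) · W · i = 153.9 × 1970 × 0.002009 = 608.9 m³/day.

609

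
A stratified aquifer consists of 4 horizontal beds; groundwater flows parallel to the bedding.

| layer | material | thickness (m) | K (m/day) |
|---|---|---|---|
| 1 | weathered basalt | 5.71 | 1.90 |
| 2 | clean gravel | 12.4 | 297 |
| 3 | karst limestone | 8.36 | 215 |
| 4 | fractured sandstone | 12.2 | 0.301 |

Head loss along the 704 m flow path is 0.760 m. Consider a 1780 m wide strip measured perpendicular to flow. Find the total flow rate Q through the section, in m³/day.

Flow is parallel to layering, so each bed carries its own Darcy discharge and the transmissivities add.
Σ(K_i·b_i) = 1.90×5.71 + 297×12.4 + 215×8.36 + 0.301×12.2 = 5495 m²/day.
Hydraulic gradient i = Δh / L = 0.760 / 704 = 0.001080.
Q = Σ(K_i·b_i) · W · i = 5495 × 1780 × 0.001080 = 10559 m³/day.

10600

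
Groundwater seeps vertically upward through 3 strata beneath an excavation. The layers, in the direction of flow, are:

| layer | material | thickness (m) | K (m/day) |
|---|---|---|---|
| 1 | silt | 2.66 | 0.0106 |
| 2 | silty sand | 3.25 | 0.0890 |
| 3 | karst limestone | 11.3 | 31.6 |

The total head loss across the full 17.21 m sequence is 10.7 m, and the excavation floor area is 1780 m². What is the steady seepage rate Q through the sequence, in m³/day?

Flow is perpendicular to layering, so the layers act in series and the equivalent K is the thickness-weighted harmonic mean.
Total thickness L = 2.66 + 3.25 + 11.3 = 17.21 m.
Σ(b_i/K_i) = 2.66/0.0106 + 3.25/0.0890 + 11.3/31.6 = 287.8 d.
K_eq = L / Σ(b_i/K_i) = 17.21 / 287.8 = 0.05979 m/day.
Q = K_eq · A · (Δh/L) = 0.05979 × 1780 × (10.7/17.21) = 66.17 m³/day.

66.2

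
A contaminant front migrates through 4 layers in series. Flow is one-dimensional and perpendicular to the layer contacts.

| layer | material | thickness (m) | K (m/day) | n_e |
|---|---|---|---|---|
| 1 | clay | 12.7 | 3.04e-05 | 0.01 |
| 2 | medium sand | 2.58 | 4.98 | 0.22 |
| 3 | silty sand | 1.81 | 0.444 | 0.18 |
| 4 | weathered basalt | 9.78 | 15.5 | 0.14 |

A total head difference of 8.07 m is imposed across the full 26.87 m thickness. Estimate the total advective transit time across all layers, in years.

With flow normal to the layers, continuity requires the same specific discharge q through every layer.
Σ(b_i/K_i) = 12.7/3.04e-05 + 2.58/4.98 + 1.81/0.444 + 9.78/15.5 = 4.178e+05 d.
q = Δh / Σ(b_i/K_i) = 8.07 / 4.178e+05 = 1.932e-05 m/day.
In each layer the seepage velocity is v_i = q/n_i, so the layer transit time is t_i = b_i·n_i / q:
  layer 1 (clay): t_1 = 12.7 × 0.01 / 1.932e-05 = 6575 d
  layer 2 (medium sand): t_2 = 2.58 × 0.22 / 1.932e-05 = 29384 d
  layer 3 (silty sand): t_3 = 1.81 × 0.18 / 1.932e-05 = 16866 d
  layer 4 (weathered basalt): t_4 = 9.78 × 0.14 / 1.932e-05 = 70881 d
Total t = Σ t_i = 1.237e+05 days = 338.7 years.

339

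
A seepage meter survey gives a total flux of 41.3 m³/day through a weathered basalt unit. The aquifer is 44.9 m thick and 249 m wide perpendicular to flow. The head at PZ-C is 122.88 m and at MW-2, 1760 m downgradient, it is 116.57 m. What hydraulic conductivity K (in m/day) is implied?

Cross-sectional area A = 249 × 44.9 = 11180 m².
Hydraulic gradient i = (122.88 − 116.57) / 1760 = 6.31 / 1760 = 0.003585.
From Q = K·A·i, K = Q / (A·i) = 41.3 / (11180 × 0.003585) = 1.030 m/day.

1.03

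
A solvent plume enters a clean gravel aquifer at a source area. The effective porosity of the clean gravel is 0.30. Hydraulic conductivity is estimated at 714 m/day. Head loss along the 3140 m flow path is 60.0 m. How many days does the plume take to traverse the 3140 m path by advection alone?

69.0

Hydraulic gradient i = Δh / L = 60.0 / 3140 = 0.01911.
Darcy flux q = K · i = 714.0 × 0.01911 = 13.64 m/day.
Seepage velocity v = q / n_e = 13.64 / 0.30 = 45.48 m/day.
Travel time t = L / v = 3140 / 45.48 = 69.04 days.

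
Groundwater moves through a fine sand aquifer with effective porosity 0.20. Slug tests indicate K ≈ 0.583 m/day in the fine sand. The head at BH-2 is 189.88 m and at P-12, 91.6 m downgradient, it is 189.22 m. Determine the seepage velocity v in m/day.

0.0210

Hydraulic gradient i = (189.88 − 189.22) / 91.6 = 0.66 / 91.6 = 0.007205.
Darcy flux q = K · i = 0.5830 × 0.007205 = 0.004201 m/day.
Seepage velocity v = q / n_e = 0.004201 / 0.20 = 0.02100 m/day.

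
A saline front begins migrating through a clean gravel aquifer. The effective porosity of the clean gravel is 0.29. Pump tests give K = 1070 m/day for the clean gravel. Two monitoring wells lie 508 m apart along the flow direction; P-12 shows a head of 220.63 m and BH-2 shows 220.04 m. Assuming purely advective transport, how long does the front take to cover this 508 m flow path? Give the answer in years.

Hydraulic gradient i = (220.63 − 220.04) / 508 = 0.59 / 508 = 0.001161.
Darcy flux q = K · i = 1070 × 0.001161 = 1.243 m/day.
Seepage velocity v = q / n_e = 1.243 / 0.29 = 4.285 m/day.
Travel time t = L / v = 508 / 4.285 = 118.5 days = 0.3246 years.

0.325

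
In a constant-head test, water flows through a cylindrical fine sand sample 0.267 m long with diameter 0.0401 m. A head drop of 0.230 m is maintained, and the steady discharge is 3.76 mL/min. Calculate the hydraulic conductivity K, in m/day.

4.98

Cross-sectional area A = π·(d/2)² = π × (0.0401/2)² = 0.001263 m².
Convert discharge: 3.76 mL/min = 6.267e-08 m³/s.
Darcy's law rearranged: K = Q·L / (A·Δh) = 6.267e-08 × 0.267 / (0.001263 × 0.230) = 5.760e-05 m/s = 4.977 m/day.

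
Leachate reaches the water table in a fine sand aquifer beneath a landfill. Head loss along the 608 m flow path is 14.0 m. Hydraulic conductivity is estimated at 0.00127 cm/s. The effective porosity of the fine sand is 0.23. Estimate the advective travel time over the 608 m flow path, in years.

15.2

Convert K: 0.00127 cm/s × 864 = 1.097 m/day.
Hydraulic gradient i = Δh / L = 14.0 / 608 = 0.02303.
Darcy flux q = K · i = 1.097 × 0.02303 = 0.02527 m/day.
Seepage velocity v = q / n_e = 0.02527 / 0.23 = 0.1099 m/day.
Travel time t = L / v = 608 / 0.1099 = 5535 days = 15.15 years.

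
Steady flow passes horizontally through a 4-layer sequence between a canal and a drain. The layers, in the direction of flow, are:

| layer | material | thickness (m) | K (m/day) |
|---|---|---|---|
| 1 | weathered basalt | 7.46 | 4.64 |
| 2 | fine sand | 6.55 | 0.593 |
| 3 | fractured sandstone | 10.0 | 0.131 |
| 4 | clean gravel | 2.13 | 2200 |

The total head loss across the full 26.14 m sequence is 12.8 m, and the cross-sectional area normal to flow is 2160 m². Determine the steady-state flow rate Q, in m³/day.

Flow is perpendicular to layering, so the layers act in series and the equivalent K is the thickness-weighted harmonic mean.
Total thickness L = 7.46 + 6.55 + 10.0 + 2.13 = 26.14 m.
Σ(b_i/K_i) = 7.46/4.64 + 6.55/0.593 + 10.0/0.131 + 2.13/2200 = 88.99 d.
K_eq = L / Σ(b_i/K_i) = 26.14 / 88.99 = 0.2937 m/day.
Q = K_eq · A · (Δh/L) = 0.2937 × 2160 × (12.8/26.14) = 310.7 m³/day.

311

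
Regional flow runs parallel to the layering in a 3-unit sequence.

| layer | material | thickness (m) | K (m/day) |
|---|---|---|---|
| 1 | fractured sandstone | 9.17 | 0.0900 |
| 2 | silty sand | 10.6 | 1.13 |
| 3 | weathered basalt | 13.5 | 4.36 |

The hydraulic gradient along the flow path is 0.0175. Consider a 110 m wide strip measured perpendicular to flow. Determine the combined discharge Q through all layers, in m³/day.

Flow is parallel to layering, so each bed carries its own Darcy discharge and the transmissivities add.
Σ(K_i·b_i) = 0.0900×9.17 + 1.13×10.6 + 4.36×13.5 = 71.66 m²/day.
Hydraulic gradient i = 0.0175.
Q = Σ(K_i·b_i) · W · i = 71.66 × 110 × 0.01750 = 138.0 m³/day.

138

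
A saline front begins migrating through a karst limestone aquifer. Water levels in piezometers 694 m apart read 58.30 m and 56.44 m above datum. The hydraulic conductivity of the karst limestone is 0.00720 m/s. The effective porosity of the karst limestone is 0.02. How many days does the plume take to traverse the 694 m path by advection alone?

Convert K: 0.00720 m/s × 86400 = 622.1 m/day.
Hydraulic gradient i = (58.30 − 56.44) / 694 = 1.86 / 694 = 0.002680.
Darcy flux q = K · i = 622.1 × 0.002680 = 1.667 m/day.
Seepage velocity v = q / n_e = 1.667 / 0.02 = 83.36 m/day.
Travel time t = L / v = 694 / 83.36 = 8.325 days.

8.33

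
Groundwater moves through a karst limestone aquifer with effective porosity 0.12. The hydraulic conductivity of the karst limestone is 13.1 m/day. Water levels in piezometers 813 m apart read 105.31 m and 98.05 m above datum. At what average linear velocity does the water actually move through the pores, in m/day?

Hydraulic gradient i = (105.31 − 98.05) / 813 = 7.26 / 813 = 0.008930.
Darcy flux q = K · i = 13.10 × 0.008930 = 0.1170 m/day.
Seepage velocity v = q / n_e = 0.1170 / 0.12 = 0.9748 m/day.

0.975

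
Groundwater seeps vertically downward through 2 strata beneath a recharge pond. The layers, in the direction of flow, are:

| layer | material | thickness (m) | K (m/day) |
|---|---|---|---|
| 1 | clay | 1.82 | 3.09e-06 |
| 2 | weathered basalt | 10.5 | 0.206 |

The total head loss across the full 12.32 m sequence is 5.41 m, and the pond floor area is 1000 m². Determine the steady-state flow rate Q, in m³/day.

Flow is perpendicular to layering, so the layers act in series and the equivalent K is the thickness-weighted harmonic mean.
Total thickness L = 1.82 + 10.5 = 12.32 m.
Σ(b_i/K_i) = 1.82/3.09e-06 + 10.5/0.206 = 5.890e+05 d.
K_eq = L / Σ(b_i/K_i) = 12.32 / 5.890e+05 = 2.092e-05 m/day.
Q = K_eq · A · (Δh/L) = 2.092e-05 × 1000 × (5.41/12.32) = 0.009184 m³/day.

0.00918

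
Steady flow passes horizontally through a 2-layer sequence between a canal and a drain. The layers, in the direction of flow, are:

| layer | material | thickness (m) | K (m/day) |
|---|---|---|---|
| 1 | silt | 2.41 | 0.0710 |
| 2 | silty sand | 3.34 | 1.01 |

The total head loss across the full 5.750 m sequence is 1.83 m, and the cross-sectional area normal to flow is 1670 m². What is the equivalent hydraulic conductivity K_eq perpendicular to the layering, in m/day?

0.154

Flow is perpendicular to layering, so the layers act in series and the equivalent K is the thickness-weighted harmonic mean.
Total thickness L = 2.41 + 3.34 = 5.750 m.
Σ(b_i/K_i) = 2.41/0.0710 + 3.34/1.01 = 37.25 d.
K_eq = L / Σ(b_i/K_i) = 5.750 / 37.25 = 0.1544 m/day.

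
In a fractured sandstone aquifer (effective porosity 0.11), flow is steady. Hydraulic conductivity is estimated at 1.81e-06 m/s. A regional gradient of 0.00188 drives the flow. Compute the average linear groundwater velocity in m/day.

0.00267

Convert K: 1.81e-06 m/s × 86400 = 0.1564 m/day.
Hydraulic gradient i = 0.00188.
Darcy flux q = K · i = 0.1564 × 0.001880 = 0.0002940 m/day.
Seepage velocity v = q / n_e = 0.0002940 / 0.11 = 0.002673 m/day.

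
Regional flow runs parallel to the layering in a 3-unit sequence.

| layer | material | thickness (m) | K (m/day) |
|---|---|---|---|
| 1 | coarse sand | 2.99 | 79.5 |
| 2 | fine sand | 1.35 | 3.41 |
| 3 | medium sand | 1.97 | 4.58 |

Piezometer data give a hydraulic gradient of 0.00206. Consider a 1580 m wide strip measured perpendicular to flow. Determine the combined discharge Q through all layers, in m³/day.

818

Flow is parallel to layering, so each bed carries its own Darcy discharge and the transmissivities add.
Σ(K_i·b_i) = 79.5×2.99 + 3.41×1.35 + 4.58×1.97 = 251.3 m²/day.
Hydraulic gradient i = 0.00206.
Q = Σ(K_i·b_i) · W · i = 251.3 × 1580 × 0.002060 = 818.0 m³/day.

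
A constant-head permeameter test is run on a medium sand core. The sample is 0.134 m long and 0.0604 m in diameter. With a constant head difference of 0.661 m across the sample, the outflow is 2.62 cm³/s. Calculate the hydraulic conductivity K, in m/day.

Cross-sectional area A = π·(d/2)² = π × (0.0604/2)² = 0.002865 m².
Convert discharge: 2.62 cm³/s = 2.620e-06 m³/s.
Darcy's law rearranged: K = Q·L / (A·Δh) = 2.620e-06 × 0.134 / (0.002865 × 0.661) = 0.0001854 m/s = 16.02 m/day.

16.0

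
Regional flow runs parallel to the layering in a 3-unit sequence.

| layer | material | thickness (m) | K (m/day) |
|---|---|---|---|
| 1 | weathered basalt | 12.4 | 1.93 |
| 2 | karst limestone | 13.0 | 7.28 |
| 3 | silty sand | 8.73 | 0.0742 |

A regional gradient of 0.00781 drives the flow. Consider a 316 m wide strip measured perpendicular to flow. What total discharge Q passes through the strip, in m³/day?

Flow is parallel to layering, so each bed carries its own Darcy discharge and the transmissivities add.
Σ(K_i·b_i) = 1.93×12.4 + 7.28×13.0 + 0.0742×8.73 = 119.2 m²/day.
Hydraulic gradient i = 0.00781.
Q = Σ(K_i·b_i) · W · i = 119.2 × 316 × 0.007810 = 294.2 m³/day.

294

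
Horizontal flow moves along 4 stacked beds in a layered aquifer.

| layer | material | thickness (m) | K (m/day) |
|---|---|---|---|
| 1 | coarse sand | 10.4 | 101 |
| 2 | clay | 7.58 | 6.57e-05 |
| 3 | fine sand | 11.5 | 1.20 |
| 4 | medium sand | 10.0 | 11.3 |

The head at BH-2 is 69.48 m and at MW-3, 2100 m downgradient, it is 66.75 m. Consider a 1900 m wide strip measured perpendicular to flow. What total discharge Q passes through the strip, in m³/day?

Flow is parallel to layering, so each bed carries its own Darcy discharge and the transmissivities add.
Σ(K_i·b_i) = 101×10.4 + 6.57e-05×7.58 + 1.20×11.5 + 11.3×10.0 = 1177 m²/day.
Hydraulic gradient i = (69.48 − 66.75) / 2100 = 2.73 / 2100 = 0.001300.
Q = Σ(K_i·b_i) · W · i = 1177 × 1900 × 0.001300 = 2908 m³/day.

2910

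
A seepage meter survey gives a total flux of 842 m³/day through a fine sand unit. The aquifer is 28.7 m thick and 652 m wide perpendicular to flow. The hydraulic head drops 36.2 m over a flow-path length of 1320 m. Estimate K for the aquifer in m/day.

1.64

Cross-sectional area A = 652 × 28.7 = 18712 m².
Hydraulic gradient i = Δh / L = 36.2 / 1320 = 0.02742.
From Q = K·A·i, K = Q / (A·i) = 842 / (18712 × 0.02742) = 1.641 m/day.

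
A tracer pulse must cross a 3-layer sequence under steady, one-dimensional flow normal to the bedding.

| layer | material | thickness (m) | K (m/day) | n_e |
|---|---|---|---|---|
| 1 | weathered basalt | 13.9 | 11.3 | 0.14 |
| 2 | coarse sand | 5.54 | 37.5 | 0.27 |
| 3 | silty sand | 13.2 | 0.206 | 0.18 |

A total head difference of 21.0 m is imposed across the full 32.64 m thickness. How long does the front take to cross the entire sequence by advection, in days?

With flow normal to the layers, continuity requires the same specific discharge q through every layer.
Σ(b_i/K_i) = 13.9/11.3 + 5.54/37.5 + 13.2/0.206 = 65.46 d.
q = Δh / Σ(b_i/K_i) = 21.0 / 65.46 = 0.3208 m/day.
In each layer the seepage velocity is v_i = q/n_i, so the layer transit time is t_i = b_i·n_i / q:
  layer 1 (weathered basalt): t_1 = 13.9 × 0.14 / 0.3208 = 6.066 d
  layer 2 (coarse sand): t_2 = 5.54 × 0.27 / 0.3208 = 4.662 d
  layer 3 (silty sand): t_3 = 13.2 × 0.18 / 0.3208 = 7.406 d
Total t = Σ t_i = 18.13 days.

18.1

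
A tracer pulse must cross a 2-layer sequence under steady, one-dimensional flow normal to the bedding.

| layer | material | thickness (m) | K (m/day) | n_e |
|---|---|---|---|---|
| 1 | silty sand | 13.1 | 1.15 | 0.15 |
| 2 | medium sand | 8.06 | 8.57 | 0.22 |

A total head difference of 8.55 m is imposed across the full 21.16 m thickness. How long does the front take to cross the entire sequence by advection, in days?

With flow normal to the layers, continuity requires the same specific discharge q through every layer.
Σ(b_i/K_i) = 13.1/1.15 + 8.06/8.57 = 12.33 d.
q = Δh / Σ(b_i/K_i) = 8.55 / 12.33 = 0.6933 m/day.
In each layer the seepage velocity is v_i = q/n_i, so the layer transit time is t_i = b_i·n_i / q:
  layer 1 (silty sand): t_1 = 13.1 × 0.15 / 0.6933 = 2.834 d
  layer 2 (medium sand): t_2 = 8.06 × 0.22 / 0.6933 = 2.558 d
Total t = Σ t_i = 5.392 days.

5.39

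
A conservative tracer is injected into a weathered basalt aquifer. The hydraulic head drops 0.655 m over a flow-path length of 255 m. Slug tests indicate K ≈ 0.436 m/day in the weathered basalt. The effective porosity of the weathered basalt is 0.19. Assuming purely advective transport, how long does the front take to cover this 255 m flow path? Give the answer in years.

118

Hydraulic gradient i = Δh / L = 0.655 / 255 = 0.002569.
Darcy flux q = K · i = 0.4360 × 0.002569 = 0.001120 m/day.
Seepage velocity v = q / n_e = 0.001120 / 0.19 = 0.005894 m/day.
Travel time t = L / v = 255 / 0.005894 = 43262 days = 118.4 years.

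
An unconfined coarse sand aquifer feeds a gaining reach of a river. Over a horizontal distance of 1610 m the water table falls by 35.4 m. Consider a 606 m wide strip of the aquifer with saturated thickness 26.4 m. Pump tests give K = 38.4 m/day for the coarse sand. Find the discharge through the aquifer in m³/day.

Cross-sectional area A = 606 × 26.4 = 15998 m².
Hydraulic gradient i = Δh / L = 35.4 / 1610 = 0.02199.
Darcy's law: Q = K · A · i = 38.40 × 15998 × 0.02199 = 13508 m³/day.

13500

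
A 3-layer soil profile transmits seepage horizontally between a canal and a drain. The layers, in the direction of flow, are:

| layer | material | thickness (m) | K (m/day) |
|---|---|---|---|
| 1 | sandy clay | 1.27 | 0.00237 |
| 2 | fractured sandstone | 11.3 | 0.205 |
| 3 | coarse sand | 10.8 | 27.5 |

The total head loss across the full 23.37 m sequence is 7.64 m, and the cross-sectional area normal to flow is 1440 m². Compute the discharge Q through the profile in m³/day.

18.6

Flow is perpendicular to layering, so the layers act in series and the equivalent K is the thickness-weighted harmonic mean.
Total thickness L = 1.27 + 11.3 + 10.8 = 23.37 m.
Σ(b_i/K_i) = 1.27/0.00237 + 11.3/0.205 + 10.8/27.5 = 591.4 d.
K_eq = L / Σ(b_i/K_i) = 23.37 / 591.4 = 0.03952 m/day.
Q = K_eq · A · (Δh/L) = 0.03952 × 1440 × (7.64/23.37) = 18.60 m³/day.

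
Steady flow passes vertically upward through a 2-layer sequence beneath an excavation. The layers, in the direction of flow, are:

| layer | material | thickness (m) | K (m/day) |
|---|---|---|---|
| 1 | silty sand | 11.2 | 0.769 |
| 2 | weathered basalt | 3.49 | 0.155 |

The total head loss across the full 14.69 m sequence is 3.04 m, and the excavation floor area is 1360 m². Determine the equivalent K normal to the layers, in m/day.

Flow is perpendicular to layering, so the layers act in series and the equivalent K is the thickness-weighted harmonic mean.
Total thickness L = 11.2 + 3.49 = 14.69 m.
Σ(b_i/K_i) = 11.2/0.769 + 3.49/0.155 = 37.08 d.
K_eq = L / Σ(b_i/K_i) = 14.69 / 37.08 = 0.3962 m/day.

0.396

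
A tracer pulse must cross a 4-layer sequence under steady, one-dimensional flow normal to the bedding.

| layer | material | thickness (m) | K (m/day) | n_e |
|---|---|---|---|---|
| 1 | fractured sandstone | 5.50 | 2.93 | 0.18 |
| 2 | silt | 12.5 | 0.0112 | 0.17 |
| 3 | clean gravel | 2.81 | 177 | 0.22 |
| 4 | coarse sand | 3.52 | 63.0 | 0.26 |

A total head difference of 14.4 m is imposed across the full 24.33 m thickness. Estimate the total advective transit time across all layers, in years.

0.988

With flow normal to the layers, continuity requires the same specific discharge q through every layer.
Σ(b_i/K_i) = 5.50/2.93 + 12.5/0.0112 + 2.81/177 + 3.52/63.0 = 1118 d.
q = Δh / Σ(b_i/K_i) = 14.4 / 1118 = 0.01288 m/day.
In each layer the seepage velocity is v_i = q/n_i, so the layer transit time is t_i = b_i·n_i / q:
  layer 1 (fractured sandstone): t_1 = 5.50 × 0.18 / 0.01288 = 76.86 d
  layer 2 (silt): t_2 = 12.5 × 0.17 / 0.01288 = 165.0 d
  layer 3 (clean gravel): t_3 = 2.81 × 0.22 / 0.01288 = 48.00 d
  layer 4 (coarse sand): t_4 = 3.52 × 0.26 / 0.01288 = 71.06 d
Total t = Σ t_i = 360.9 days = 0.9881 years.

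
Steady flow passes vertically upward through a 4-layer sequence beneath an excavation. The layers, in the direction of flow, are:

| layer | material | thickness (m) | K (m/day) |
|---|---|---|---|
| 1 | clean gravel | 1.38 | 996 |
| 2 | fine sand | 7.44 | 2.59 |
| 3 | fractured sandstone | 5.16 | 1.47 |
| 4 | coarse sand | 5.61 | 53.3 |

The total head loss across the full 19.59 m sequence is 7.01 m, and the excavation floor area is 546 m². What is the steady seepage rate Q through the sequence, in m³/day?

590

Flow is perpendicular to layering, so the layers act in series and the equivalent K is the thickness-weighted harmonic mean.
Total thickness L = 1.38 + 7.44 + 5.16 + 5.61 = 19.59 m.
Σ(b_i/K_i) = 1.38/996 + 7.44/2.59 + 5.16/1.47 + 5.61/53.3 = 6.489 d.
K_eq = L / Σ(b_i/K_i) = 19.59 / 6.489 = 3.019 m/day.
Q = K_eq · A · (Δh/L) = 3.019 × 546 × (7.01/19.59) = 589.8 m³/day.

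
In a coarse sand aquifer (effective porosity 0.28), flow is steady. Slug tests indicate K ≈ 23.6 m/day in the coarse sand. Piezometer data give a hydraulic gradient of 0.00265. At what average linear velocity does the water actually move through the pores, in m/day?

Hydraulic gradient i = 0.00265.
Darcy flux q = K · i = 23.60 × 0.002650 = 0.06254 m/day.
Seepage velocity v = q / n_e = 0.06254 / 0.28 = 0.2234 m/day.

0.223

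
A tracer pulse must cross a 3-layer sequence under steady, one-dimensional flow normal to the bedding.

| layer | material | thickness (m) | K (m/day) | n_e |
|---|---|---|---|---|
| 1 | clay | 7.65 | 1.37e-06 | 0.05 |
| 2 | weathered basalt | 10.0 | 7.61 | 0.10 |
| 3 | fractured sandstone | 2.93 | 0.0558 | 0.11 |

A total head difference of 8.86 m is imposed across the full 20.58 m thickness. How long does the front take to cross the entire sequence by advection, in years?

2940

With flow normal to the layers, continuity requires the same specific discharge q through every layer.
Σ(b_i/K_i) = 7.65/1.37e-06 + 10.0/7.61 + 2.93/0.0558 = 5.584e+06 d.
q = Δh / Σ(b_i/K_i) = 8.86 / 5.584e+06 = 1.587e-06 m/day.
In each layer the seepage velocity is v_i = q/n_i, so the layer transit time is t_i = b_i·n_i / q:
  layer 1 (clay): t_1 = 7.65 × 0.05 / 1.587e-06 = 2.411e+05 d
  layer 2 (weathered basalt): t_2 = 10.0 × 0.10 / 1.587e-06 = 6.302e+05 d
  layer 3 (fractured sandstone): t_3 = 2.93 × 0.11 / 1.587e-06 = 2.031e+05 d
Total t = Σ t_i = 1.074e+06 days = 2942 years.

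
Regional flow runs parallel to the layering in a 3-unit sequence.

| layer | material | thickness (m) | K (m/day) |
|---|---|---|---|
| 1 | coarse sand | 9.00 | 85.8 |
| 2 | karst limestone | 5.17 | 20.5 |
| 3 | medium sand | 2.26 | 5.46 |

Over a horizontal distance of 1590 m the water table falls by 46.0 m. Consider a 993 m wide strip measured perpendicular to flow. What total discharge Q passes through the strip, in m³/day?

25600

Flow is parallel to layering, so each bed carries its own Darcy discharge and the transmissivities add.
Σ(K_i·b_i) = 85.8×9.00 + 20.5×5.17 + 5.46×2.26 = 890.5 m²/day.
Hydraulic gradient i = Δh / L = 46.0 / 1590 = 0.02893.
Q = Σ(K_i·b_i) · W · i = 890.5 × 993 × 0.02893 = 25583 m³/day.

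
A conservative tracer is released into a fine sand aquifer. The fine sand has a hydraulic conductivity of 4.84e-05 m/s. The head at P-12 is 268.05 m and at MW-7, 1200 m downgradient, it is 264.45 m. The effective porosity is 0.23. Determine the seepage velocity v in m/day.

0.0545

Convert K: 4.84e-05 m/s × 86400 = 4.182 m/day.
Hydraulic gradient i = (268.05 − 264.45) / 1200 = 3.6 / 1200 = 0.003000.
Darcy flux q = K · i = 4.182 × 0.003000 = 0.01255 m/day.
Seepage velocity v = q / n_e = 0.01255 / 0.23 = 0.05454 m/day.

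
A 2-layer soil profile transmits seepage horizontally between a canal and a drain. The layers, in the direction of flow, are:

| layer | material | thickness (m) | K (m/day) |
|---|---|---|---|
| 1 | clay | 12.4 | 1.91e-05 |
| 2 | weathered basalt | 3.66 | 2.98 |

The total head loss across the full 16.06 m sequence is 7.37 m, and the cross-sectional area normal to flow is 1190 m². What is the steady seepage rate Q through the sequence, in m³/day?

0.0135

Flow is perpendicular to layering, so the layers act in series and the equivalent K is the thickness-weighted harmonic mean.
Total thickness L = 12.4 + 3.66 = 16.06 m.
Σ(b_i/K_i) = 12.4/1.91e-05 + 3.66/2.98 = 6.492e+05 d.
K_eq = L / Σ(b_i/K_i) = 16.06 / 6.492e+05 = 2.474e-05 m/day.
Q = K_eq · A · (Δh/L) = 2.474e-05 × 1190 × (7.37/16.06) = 0.01351 m³/day.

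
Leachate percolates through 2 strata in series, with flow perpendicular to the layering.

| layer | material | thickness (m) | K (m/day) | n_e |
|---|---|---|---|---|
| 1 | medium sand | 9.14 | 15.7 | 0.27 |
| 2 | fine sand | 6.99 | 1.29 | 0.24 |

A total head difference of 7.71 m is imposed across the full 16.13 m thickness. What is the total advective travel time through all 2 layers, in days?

3.23

With flow normal to the layers, continuity requires the same specific discharge q through every layer.
Σ(b_i/K_i) = 9.14/15.7 + 6.99/1.29 = 6.001 d.
q = Δh / Σ(b_i/K_i) = 7.71 / 6.001 = 1.285 m/day.
In each layer the seepage velocity is v_i = q/n_i, so the layer transit time is t_i = b_i·n_i / q:
  layer 1 (medium sand): t_1 = 9.14 × 0.27 / 1.285 = 1.921 d
  layer 2 (fine sand): t_2 = 6.99 × 0.24 / 1.285 = 1.306 d
Total t = Σ t_i = 3.226 days.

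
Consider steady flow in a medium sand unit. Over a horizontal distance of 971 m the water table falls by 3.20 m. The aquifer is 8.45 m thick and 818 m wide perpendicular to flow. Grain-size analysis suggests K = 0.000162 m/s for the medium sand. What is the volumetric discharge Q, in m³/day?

319

Convert K: 0.000162 m/s × 86400 = 14.00 m/day.
Cross-sectional area A = 818 × 8.45 = 6912 m².
Hydraulic gradient i = Δh / L = 3.20 / 971 = 0.003296.
Darcy's law: Q = K · A · i = 14.00 × 6912 × 0.003296 = 318.8 m³/day.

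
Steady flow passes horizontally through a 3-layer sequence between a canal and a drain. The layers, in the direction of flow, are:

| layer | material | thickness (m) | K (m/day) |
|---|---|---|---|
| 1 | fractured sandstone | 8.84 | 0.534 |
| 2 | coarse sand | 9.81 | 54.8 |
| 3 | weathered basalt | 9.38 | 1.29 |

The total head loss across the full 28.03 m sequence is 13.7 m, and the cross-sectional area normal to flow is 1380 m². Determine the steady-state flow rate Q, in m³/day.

788

Flow is perpendicular to layering, so the layers act in series and the equivalent K is the thickness-weighted harmonic mean.
Total thickness L = 8.84 + 9.81 + 9.38 = 28.03 m.
Σ(b_i/K_i) = 8.84/0.534 + 9.81/54.8 + 9.38/1.29 = 24.00 d.
K_eq = L / Σ(b_i/K_i) = 28.03 / 24.00 = 1.168 m/day.
Q = K_eq · A · (Δh/L) = 1.168 × 1380 × (13.7/28.03) = 787.6 m³/day.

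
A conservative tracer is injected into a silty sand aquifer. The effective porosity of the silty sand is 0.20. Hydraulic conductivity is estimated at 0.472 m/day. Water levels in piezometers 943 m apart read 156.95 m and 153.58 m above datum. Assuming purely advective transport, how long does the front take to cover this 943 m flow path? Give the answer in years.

306

Hydraulic gradient i = (156.95 − 153.58) / 943 = 3.37 / 943 = 0.003574.
Darcy flux q = K · i = 0.4720 × 0.003574 = 0.001687 m/day.
Seepage velocity v = q / n_e = 0.001687 / 0.20 = 0.008434 m/day.
Travel time t = L / v = 943 / 0.008434 = 1.118e+05 days = 306.1 years.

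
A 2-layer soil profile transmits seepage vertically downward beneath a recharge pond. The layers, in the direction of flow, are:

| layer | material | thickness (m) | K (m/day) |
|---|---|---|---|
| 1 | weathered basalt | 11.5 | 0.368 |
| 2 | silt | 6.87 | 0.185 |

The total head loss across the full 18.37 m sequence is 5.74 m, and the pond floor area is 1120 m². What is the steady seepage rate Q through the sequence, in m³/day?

94.0

Flow is perpendicular to layering, so the layers act in series and the equivalent K is the thickness-weighted harmonic mean.
Total thickness L = 11.5 + 6.87 = 18.37 m.
Σ(b_i/K_i) = 11.5/0.368 + 6.87/0.185 = 68.39 d.
K_eq = L / Σ(b_i/K_i) = 18.37 / 68.39 = 0.2686 m/day.
Q = K_eq · A · (Δh/L) = 0.2686 × 1120 × (5.74/18.37) = 94.01 m³/day.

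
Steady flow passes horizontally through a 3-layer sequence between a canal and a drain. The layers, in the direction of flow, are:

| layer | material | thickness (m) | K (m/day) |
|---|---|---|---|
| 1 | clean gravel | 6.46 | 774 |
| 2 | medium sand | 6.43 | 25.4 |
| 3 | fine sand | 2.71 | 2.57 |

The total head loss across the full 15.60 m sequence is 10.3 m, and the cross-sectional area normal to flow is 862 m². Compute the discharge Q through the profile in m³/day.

6750

Flow is perpendicular to layering, so the layers act in series and the equivalent K is the thickness-weighted harmonic mean.
Total thickness L = 6.46 + 6.43 + 2.71 = 15.60 m.
Σ(b_i/K_i) = 6.46/774 + 6.43/25.4 + 2.71/2.57 = 1.316 d.
K_eq = L / Σ(b_i/K_i) = 15.60 / 1.316 = 11.85 m/day.
Q = K_eq · A · (Δh/L) = 11.85 × 862 × (10.3/15.60) = 6747 m³/day.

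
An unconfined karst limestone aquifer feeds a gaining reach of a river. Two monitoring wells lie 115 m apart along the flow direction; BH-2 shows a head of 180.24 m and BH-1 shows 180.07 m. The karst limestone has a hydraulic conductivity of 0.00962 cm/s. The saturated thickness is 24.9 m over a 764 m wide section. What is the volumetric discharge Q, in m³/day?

Convert K: 0.00962 cm/s × 864 = 8.312 m/day.
Cross-sectional area A = 764 × 24.9 = 19024 m².
Hydraulic gradient i = (180.24 − 180.07) / 115 = 0.17 / 115 = 0.001478.
Darcy's law: Q = K · A · i = 8.312 × 19024 × 0.001478 = 233.7 m³/day.

234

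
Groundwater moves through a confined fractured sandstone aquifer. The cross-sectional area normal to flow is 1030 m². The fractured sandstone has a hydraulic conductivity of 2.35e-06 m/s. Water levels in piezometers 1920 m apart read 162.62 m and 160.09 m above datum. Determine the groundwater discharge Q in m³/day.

Convert K: 2.35e-06 m/s × 86400 = 0.2030 m/day.
Hydraulic gradient i = (162.62 − 160.09) / 1920 = 2.53 / 1920 = 0.001318.
Darcy's law: Q = K · A · i = 0.2030 × 1030 × 0.001318 = 0.2756 m³/day.

0.276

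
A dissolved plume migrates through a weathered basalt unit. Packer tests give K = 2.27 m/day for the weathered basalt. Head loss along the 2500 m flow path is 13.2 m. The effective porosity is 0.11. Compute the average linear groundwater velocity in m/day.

Hydraulic gradient i = Δh / L = 13.2 / 2500 = 0.005280.
Darcy flux q = K · i = 2.270 × 0.005280 = 0.01199 m/day.
Seepage velocity v = q / n_e = 0.01199 / 0.11 = 0.1090 m/day.

0.109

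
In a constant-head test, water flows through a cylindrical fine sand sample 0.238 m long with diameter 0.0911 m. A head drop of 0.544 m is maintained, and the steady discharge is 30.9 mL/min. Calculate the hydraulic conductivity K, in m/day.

2.99

Cross-sectional area A = π·(d/2)² = π × (0.0911/2)² = 0.006518 m².
Convert discharge: 30.9 mL/min = 5.150e-07 m³/s.
Darcy's law rearranged: K = Q·L / (A·Δh) = 5.150e-07 × 0.238 / (0.006518 × 0.544) = 3.457e-05 m/s = 2.987 m/day.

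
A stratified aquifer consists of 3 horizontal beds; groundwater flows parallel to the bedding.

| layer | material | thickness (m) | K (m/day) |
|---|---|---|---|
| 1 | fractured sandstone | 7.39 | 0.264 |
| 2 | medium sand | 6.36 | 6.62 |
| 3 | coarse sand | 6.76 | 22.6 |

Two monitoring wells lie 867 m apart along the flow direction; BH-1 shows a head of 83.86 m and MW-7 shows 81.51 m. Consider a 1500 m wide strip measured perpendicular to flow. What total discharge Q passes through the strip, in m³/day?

800

Flow is parallel to layering, so each bed carries its own Darcy discharge and the transmissivities add.
Σ(K_i·b_i) = 0.264×7.39 + 6.62×6.36 + 22.6×6.76 = 196.8 m²/day.
Hydraulic gradient i = (83.86 − 81.51) / 867 = 2.35 / 867 = 0.002710.
Q = Σ(K_i·b_i) · W · i = 196.8 × 1500 × 0.002710 = 800.3 m³/day.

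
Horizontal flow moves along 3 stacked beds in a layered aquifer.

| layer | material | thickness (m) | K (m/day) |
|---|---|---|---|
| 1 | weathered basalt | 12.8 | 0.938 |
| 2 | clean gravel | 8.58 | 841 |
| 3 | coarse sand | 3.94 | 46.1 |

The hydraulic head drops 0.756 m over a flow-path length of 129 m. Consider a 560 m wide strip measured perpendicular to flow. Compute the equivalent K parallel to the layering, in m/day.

Flow is parallel to layering, so each bed carries its own Darcy discharge and the transmissivities add.
Σ(K_i·b_i) = 0.938×12.8 + 841×8.58 + 46.1×3.94 = 7409 m²/day.
Total thickness b = 25.32 m, so K_eq = Σ(K_i·b_i)/b = 292.6 m/day.

293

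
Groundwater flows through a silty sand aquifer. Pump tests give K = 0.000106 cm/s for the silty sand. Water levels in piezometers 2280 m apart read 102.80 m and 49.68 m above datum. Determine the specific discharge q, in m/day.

Convert K: 0.000106 cm/s × 864 = 0.09158 m/day.
Hydraulic gradient i = (102.80 − 49.68) / 2280 = 53.12 / 2280 = 0.02330.
Specific discharge q = K · i = 0.09158 × 0.02330 = 0.002134 m/day.

0.00213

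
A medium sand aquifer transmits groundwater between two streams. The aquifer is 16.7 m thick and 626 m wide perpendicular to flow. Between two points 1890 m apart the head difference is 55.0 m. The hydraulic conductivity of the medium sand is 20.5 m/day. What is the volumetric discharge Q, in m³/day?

Cross-sectional area A = 626 × 16.7 = 10454 m².
Hydraulic gradient i = Δh / L = 55.0 / 1890 = 0.02910.
Darcy's law: Q = K · A · i = 20.50 × 10454 × 0.02910 = 6237 m³/day.

6240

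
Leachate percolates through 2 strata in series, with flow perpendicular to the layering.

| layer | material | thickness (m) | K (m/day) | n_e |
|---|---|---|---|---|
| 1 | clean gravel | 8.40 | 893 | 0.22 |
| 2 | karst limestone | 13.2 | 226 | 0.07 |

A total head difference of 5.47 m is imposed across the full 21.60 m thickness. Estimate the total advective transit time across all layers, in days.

0.0344

With flow normal to the layers, continuity requires the same specific discharge q through every layer.
Σ(b_i/K_i) = 8.40/893 + 13.2/226 = 0.06781 d.
q = Δh / Σ(b_i/K_i) = 5.47 / 0.06781 = 80.66 m/day.
In each layer the seepage velocity is v_i = q/n_i, so the layer transit time is t_i = b_i·n_i / q:
  layer 1 (clean gravel): t_1 = 8.40 × 0.22 / 80.66 = 0.02291 d
  layer 2 (karst limestone): t_2 = 13.2 × 0.07 / 80.66 = 0.01146 d
Total t = Σ t_i = 0.03437 days.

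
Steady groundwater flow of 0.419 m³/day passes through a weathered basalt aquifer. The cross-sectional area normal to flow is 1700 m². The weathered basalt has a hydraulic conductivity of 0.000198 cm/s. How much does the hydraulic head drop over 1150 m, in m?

Convert K: 0.000198 cm/s × 864 = 0.1711 m/day.
From Q = K·A·i, i = Q / (K·A) = 0.419 / (0.1711 × 1700) = 0.001441.
Head loss Δh = i · L = 0.001441 × 1150 = 1.657 m.

1.66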